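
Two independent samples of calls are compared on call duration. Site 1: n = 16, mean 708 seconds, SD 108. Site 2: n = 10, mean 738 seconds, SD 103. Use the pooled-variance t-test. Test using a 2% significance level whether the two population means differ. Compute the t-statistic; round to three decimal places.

Let group 1 = site 1, group 2 = site 2. H0: μ_1 = μ_2; H1: μ_1 ≠ μ_2 (two-sample pooled-variance t-test, two-sided).
s_p² = [(16−1)·108² + (10−1)·103²]/(16+10−2) = 11268.4
t = (708 − 738)/√[11268.4·(1/16 + 1/10)] = -0.701
df = n₁ + n₂ − 2 = 24
Two-sided p-value ≈ 0.4900
Since p ≈ 0.4900 > α = 0.02, fail to reject H0; the data do not provide sufficient evidence against H0.

-0.701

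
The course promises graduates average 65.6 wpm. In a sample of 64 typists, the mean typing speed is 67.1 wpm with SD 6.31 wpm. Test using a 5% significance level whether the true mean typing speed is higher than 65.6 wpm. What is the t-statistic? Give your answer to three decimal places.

H0: μ = 65.6; H1: μ > 65.6 (one-sample t-test, right-tailed).
t = (x̄ − μ₀)/(s/√n) = (67.1 − 65.6)/(6.31/√64) = 1.902
df = n − 1 = 63
p-value = P(T ≥ 1.902) ≈ 0.031
Since p ≈ 0.031 < α = 0.05, reject H0; the data support H1.

1.902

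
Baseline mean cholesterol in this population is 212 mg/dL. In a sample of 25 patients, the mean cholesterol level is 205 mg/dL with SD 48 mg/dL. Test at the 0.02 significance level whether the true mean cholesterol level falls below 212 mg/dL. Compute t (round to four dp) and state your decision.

H0: μ = 212; H1: μ < 212 (one-sample t-test, left-tailed).
t = (x̄ − μ₀)/(s/√n) = (205 − 212)/(48/√25) = -0.7292
df = n − 1 = 24
p-value = P(T ≤ -0.7292) ≈ 0.2365
Since p ≈ 0.2365 > α = 0.02, fail to reject H0; the evidence is not statistically significant.

t = -0.7292; fail to reject H0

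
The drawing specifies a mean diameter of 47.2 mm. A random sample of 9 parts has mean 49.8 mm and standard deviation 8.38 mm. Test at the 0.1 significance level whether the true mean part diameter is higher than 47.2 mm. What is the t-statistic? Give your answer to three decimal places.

0.931

H0: μ = 47.2; H1: μ > 47.2 (one-sample t-test, right-tailed).
t = (x̄ − μ₀)/(s/√n) = (49.8 − 47.2)/(8.38/√9) = 0.931
df = n − 1 = 8
p-value = P(T ≥ 0.931) ≈ 0.190
Since p ≈ 0.190 > α = 0.1, fail to reject H0; the evidence is not statistically significant.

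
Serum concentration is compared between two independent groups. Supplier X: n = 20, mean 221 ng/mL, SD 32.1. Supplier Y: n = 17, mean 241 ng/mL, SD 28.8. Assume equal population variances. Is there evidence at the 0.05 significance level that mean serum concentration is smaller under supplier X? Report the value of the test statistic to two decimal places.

Let group 1 = supplier X, group 2 = supplier Y. H0: μ_1 = μ_2; H1: μ_1 < μ_2 (two-sample pooled-variance t-test, left-tailed).
s_p² = [(20−1)·32.1² + (17−1)·28.8²]/(20+17−2) = 938.538
t = (221 − 241)/√[938.538·(1/20 + 1/17)] = -1.98
df = n₁ + n₂ − 2 = 35
p-value = P(T ≤ -1.98) ≈ 0.028
Since p ≈ 0.028 < α = 0.05, reject H0; the data support H1.

-1.98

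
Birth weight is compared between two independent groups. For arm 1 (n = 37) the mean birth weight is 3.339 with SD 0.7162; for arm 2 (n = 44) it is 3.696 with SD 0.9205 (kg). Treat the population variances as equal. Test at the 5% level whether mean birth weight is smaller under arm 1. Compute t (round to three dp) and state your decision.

Let group 1 = arm 1, group 2 = arm 2. H0: μ_1 = μ_2; H1: μ_1 < μ_2 (two-sample pooled-variance t-test, left-tailed).
s_p² = [(37−1)·0.7162² + (44−1)·0.9205²]/(37+44−2) = 0.694946
t = (3.339 − 3.696)/√[0.694946·(1/37 + 1/44)] = -1.920
df = n₁ + n₂ − 2 = 79
p-value = P(T ≤ -1.920) ≈ 0.029
Since p ≈ 0.029 < α = 0.05, reject H0; the evidence is statistically significant.

t = -1.920; reject H0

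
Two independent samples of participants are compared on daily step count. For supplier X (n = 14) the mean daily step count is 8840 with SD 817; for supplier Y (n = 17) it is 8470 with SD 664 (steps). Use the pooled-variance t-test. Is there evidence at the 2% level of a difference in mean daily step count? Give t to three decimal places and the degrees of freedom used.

Let group 1 = supplier X, group 2 = supplier Y. H0: μ_1 = μ_2; H1: μ_1 ≠ μ_2 (two-sample pooled-variance t-test, two-sided).
s_p² = [(14−1)·817² + (17−1)·664²]/(14+17−2) = 542472
t = (8840 − 8470)/√[542472·(1/14 + 1/17)] = 1.392
df = n₁ + n₂ − 2 = 29
Two-sided p-value ≈ 0.175
Since p ≈ 0.175 > α = 0.02, fail to reject H0; the evidence is not statistically significant.

t = 1.392, df = 29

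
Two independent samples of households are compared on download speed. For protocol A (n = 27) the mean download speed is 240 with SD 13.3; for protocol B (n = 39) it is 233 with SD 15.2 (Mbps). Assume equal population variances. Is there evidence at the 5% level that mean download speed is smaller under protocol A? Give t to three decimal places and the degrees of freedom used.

t = 1.934, df = 64

Let group 1 = protocol A, group 2 = protocol B. H0: μ_1 = μ_2; H1: μ_1 < μ_2 (two-sample pooled-variance t-test, left-tailed).
s_p² = [(27−1)·13.3² + (39−1)·15.2²]/(27+39−2) = 209.042
t = (240 − 233)/√[209.042·(1/27 + 1/39)] = 1.934
df = n₁ + n₂ − 2 = 64
p-value = P(T ≤ 1.934) ≈ 0.9712
Since p ≈ 0.9712 > α = 0.05, fail to reject H0; the evidence is not statistically significant.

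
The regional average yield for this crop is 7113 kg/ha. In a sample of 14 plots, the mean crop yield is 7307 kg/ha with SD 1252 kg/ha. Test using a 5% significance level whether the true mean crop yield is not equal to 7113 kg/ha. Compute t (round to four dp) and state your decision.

H0: μ = 7113; H1: μ ≠ 7113 (one-sample t-test, two-sided).
t = (x̄ − μ₀)/(s/√n) = (7307 − 7113)/(1252/√14) = 0.5798
df = n − 1 = 13
Two-sided p-value ≈ 0.572
Since p ≈ 0.572 > α = 0.05, fail to reject H0; the evidence is not statistically significant.

t = 0.5798; fail to reject H0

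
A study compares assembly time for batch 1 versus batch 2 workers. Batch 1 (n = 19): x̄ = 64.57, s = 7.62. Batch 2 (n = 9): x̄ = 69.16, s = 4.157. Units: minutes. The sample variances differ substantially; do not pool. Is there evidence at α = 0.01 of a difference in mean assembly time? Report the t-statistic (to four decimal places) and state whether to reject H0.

Let group 1 = batch 1, group 2 = batch 2. H0: μ_1 = μ_2; H1: μ_1 ≠ μ_2 (Welch's two-sample t-test, two-sided).
t = (x̄_1 − x̄_2)/√(s_1²/n_1 + s_2²/n_2) = (64.57 − 69.16)/√(7.62²/19 + 4.157²/9) = -2.0576
Welch–Satterthwaite df ≈ 25.28
Two-sided p-value ≈ 0.050
Since p ≈ 0.050 > α = 0.01, fail to reject H0; the evidence is not statistically significant.

t = -2.0576; fail to reject H0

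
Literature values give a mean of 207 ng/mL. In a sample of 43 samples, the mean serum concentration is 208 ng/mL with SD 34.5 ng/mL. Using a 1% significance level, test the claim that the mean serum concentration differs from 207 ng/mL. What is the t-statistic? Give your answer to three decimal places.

H0: μ = 207; H1: μ ≠ 207 (one-sample t-test, two-sided).
t = (x̄ − μ₀)/(s/√n) = (208 − 207)/(34.5/√43) = 0.190
df = n − 1 = 42
Two-sided p-value ≈ 0.850
Since p ≈ 0.850 > α = 0.01, fail to reject H0; the evidence is not statistically significant.

0.190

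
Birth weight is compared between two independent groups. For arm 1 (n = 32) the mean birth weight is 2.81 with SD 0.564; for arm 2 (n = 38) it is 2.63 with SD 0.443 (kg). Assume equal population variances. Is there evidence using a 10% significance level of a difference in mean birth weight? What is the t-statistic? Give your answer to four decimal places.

1.4951

Let group 1 = arm 1, group 2 = arm 2. H0: μ_1 = μ_2; H1: μ_1 ≠ μ_2 (two-sample pooled-variance t-test, two-sided).
s_p² = [(32−1)·0.564² + (38−1)·0.443²]/(32+38−2) = 0.251797
t = (2.81 − 2.63)/√[0.251797·(1/32 + 1/38)] = 1.4951
df = n₁ + n₂ − 2 = 68
Two-sided p-value ≈ 0.140
Since p ≈ 0.140 > α = 0.1, fail to reject H0; the evidence is not statistically significant.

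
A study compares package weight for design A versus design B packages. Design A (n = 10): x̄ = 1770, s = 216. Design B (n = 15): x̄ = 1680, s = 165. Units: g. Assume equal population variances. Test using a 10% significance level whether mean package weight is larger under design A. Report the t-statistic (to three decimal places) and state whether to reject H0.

t = 1.181; fail to reject H0

Let group 1 = design A, group 2 = design B. H0: μ_1 = μ_2; H1: μ_1 > μ_2 (two-sample pooled-variance t-test, right-tailed).
s_p² = [(10−1)·216² + (15−1)·165²]/(10+15−2) = 34828.4
t = (1770 − 1680)/√[34828.4·(1/10 + 1/15)] = 1.181
df = n₁ + n₂ − 2 = 23
p-value = P(T ≥ 1.181) ≈ 0.125
Since p ≈ 0.125 > α = 0.1, fail to reject H0; the evidence is not statistically significant.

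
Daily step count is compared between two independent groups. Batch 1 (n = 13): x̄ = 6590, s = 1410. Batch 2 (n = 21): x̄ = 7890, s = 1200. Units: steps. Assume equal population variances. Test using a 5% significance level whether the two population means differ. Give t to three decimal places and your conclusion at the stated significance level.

Let group 1 = batch 1, group 2 = batch 2. H0: μ_1 = μ_2; H1: μ_1 ≠ μ_2 (two-sample pooled-variance t-test, two-sided).
s_p² = [(13−1)·1410² + (21−1)·1200²]/(13+21−2) = 1645540
t = (6590 − 7890)/√[1645540·(1/13 + 1/21)] = -2.872
df = n₁ + n₂ − 2 = 32
Two-sided p-value ≈ 0.007
Since p ≈ 0.007 < α = 0.05, reject H0; the data support H1.

t = -2.872; reject H0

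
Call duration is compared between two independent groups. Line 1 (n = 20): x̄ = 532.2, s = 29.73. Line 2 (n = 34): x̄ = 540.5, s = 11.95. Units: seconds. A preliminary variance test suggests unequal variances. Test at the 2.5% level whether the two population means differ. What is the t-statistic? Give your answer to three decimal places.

Let group 1 = line 1, group 2 = line 2. H0: μ_1 = μ_2; H1: μ_1 ≠ μ_2 (Welch's two-sample t-test, two-sided).
t = (x̄_1 − x̄_2)/√(s_1²/n_1 + s_2²/n_2) = (532.2 − 540.5)/√(29.73²/20 + 11.95²/34) = -1.193
Welch–Satterthwaite df ≈ 22.67
Two-sided p-value ≈ 0.2452
Since p ≈ 0.2452 > α = 0.025, fail to reject H0; the data do not provide sufficient evidence against H0.

-1.193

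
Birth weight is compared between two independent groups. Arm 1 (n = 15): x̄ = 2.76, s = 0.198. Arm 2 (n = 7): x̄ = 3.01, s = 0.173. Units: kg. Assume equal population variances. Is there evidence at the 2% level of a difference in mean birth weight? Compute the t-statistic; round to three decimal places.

-2.862

Let group 1 = arm 1, group 2 = arm 2. H0: μ_1 = μ_2; H1: μ_1 ≠ μ_2 (two-sample pooled-variance t-test, two-sided).
s_p² = [(15−1)·0.198² + (7−1)·0.173²]/(15+7−2) = 0.0364215
t = (2.76 − 3.01)/√[0.0364215·(1/15 + 1/7)] = -2.862
df = n₁ + n₂ − 2 = 20
Two-sided p-value ≈ 0.010
Since p ≈ 0.010 < α = 0.02, reject H0; the evidence is statistically significant.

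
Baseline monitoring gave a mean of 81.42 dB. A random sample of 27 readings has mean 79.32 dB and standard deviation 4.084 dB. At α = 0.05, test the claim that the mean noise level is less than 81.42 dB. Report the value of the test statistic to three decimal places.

H0: μ = 81.42; H1: μ < 81.42 (one-sample t-test, left-tailed).
t = (x̄ − μ₀)/(s/√n) = (79.32 − 81.42)/(4.084/√27) = -2.672
df = n − 1 = 26
p-value = P(T ≤ -2.672) ≈ 0.0064
Since p ≈ 0.0064 < α = 0.05, reject H0; the evidence is statistically significant.

-2.672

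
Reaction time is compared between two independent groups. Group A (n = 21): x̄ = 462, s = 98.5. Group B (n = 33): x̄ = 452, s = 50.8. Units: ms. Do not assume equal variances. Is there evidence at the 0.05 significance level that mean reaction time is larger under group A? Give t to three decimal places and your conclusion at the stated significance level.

t = 0.430; fail to reject H0

Let group 1 = group A, group 2 = group B. H0: μ_1 = μ_2; H1: μ_1 > μ_2 (Welch's two-sample t-test, right-tailed).
t = (x̄_1 − x̄_2)/√(s_1²/n_1 + s_2²/n_2) = (462 − 452)/√(98.5²/21 + 50.8²/33) = 0.430
Welch–Satterthwaite df ≈ 26.86
p-value = P(T ≥ 0.430) ≈ 0.335
Since p ≈ 0.335 > α = 0.05, fail to reject H0; the evidence is not statistically significant.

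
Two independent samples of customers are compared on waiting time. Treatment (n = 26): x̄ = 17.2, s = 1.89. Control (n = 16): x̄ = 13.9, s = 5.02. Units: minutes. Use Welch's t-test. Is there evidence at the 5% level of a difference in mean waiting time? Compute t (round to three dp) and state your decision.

Let group 1 = treatment, group 2 = control. H0: μ_1 = μ_2; H1: μ_1 ≠ μ_2 (Welch's two-sample t-test, two-sided).
t = (x̄_1 − x̄_2)/√(s_1²/n_1 + s_2²/n_2) = (17.2 − 13.9)/√(1.89²/26 + 5.02²/16) = 2.522
Welch–Satterthwaite df ≈ 17.65
Two-sided p-value ≈ 0.0215
Since p ≈ 0.0215 < α = 0.05, reject H0; the evidence is statistically significant.

t = 2.522; reject H0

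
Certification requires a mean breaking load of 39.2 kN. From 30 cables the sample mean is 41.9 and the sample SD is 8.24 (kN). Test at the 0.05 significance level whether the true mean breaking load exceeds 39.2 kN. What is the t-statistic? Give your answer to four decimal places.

1.7947

H0: μ = 39.2; H1: μ > 39.2 (one-sample t-test, right-tailed).
t = (x̄ − μ₀)/(s/√n) = (41.9 − 39.2)/(8.24/√30) = 1.7947
df = n − 1 = 29
p-value = P(T ≥ 1.7947) ≈ 0.042
Since p ≈ 0.042 < α = 0.05, reject H0; the data support H1.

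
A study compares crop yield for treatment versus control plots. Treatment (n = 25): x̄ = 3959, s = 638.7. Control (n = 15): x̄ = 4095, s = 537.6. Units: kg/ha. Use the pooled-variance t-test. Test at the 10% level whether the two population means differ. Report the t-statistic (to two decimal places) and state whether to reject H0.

t = -0.69; fail to reject H0

Let group 1 = treatment, group 2 = control. H0: μ_1 = μ_2; H1: μ_1 ≠ μ_2 (two-sample pooled-variance t-test, two-sided).
s_p² = [(25−1)·638.7² + (15−1)·537.6²]/(25+15−2) = 364124
t = (3959 − 4095)/√[364124·(1/25 + 1/15)] = -0.69
df = n₁ + n₂ − 2 = 38
Two-sided p-value ≈ 0.4943
Since p ≈ 0.4943 > α = 0.1, fail to reject H0; the evidence is not statistically significant.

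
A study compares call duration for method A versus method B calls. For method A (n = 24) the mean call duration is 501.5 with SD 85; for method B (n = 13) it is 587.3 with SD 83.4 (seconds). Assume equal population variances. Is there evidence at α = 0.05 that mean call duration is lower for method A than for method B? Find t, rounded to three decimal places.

-2.950

Let group 1 = method A, group 2 = method B. H0: μ_1 = μ_2; H1: μ_1 < μ_2 (two-sample pooled-variance t-test, left-tailed).
s_p² = [(24−1)·85² + (13−1)·83.4²]/(24+13−2) = 7132.62
t = (501.5 − 587.3)/√[7132.62·(1/24 + 1/13)] = -2.950
df = n₁ + n₂ − 2 = 35
p-value = P(T ≤ -2.950) ≈ 0.0028
Since p ≈ 0.0028 < α = 0.05, reject H0; the evidence is statistically significant.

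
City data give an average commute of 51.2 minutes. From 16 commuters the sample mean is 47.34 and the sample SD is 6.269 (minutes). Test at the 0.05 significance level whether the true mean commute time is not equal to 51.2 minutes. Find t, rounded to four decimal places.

-2.4629

H0: μ = 51.2; H1: μ ≠ 51.2 (one-sample t-test, two-sided).
t = (x̄ − μ₀)/(s/√n) = (47.34 − 51.2)/(6.269/√16) = -2.4629
df = n − 1 = 15
Two-sided p-value ≈ 0.026
Since p ≈ 0.026 < α = 0.05, reject H0; the evidence is statistically significant.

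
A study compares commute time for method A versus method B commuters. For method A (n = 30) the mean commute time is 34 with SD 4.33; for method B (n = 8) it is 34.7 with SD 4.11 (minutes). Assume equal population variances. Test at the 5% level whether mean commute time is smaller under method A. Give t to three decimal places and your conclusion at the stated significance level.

Let group 1 = method A, group 2 = method B. H0: μ_1 = μ_2; H1: μ_1 < μ_2 (two-sample pooled-variance t-test, left-tailed).
s_p² = [(30−1)·4.33² + (8−1)·4.11²]/(30+8−2) = 18.3879
t = (34 − 34.7)/√[18.3879·(1/30 + 1/8)] = -0.410
df = n₁ + n₂ − 2 = 36
p-value = P(T ≤ -0.410) ≈ 0.3420
Since p ≈ 0.3420 > α = 0.05, fail to reject H0; the data do not provide sufficient evidence against H0.

t = -0.410; fail to reject H0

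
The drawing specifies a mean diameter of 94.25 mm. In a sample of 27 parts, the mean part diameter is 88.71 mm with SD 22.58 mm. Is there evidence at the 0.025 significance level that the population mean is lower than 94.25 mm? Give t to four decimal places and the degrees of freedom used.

H0: μ = 94.25; H1: μ < 94.25 (one-sample t-test, left-tailed).
t = (x̄ − μ₀)/(s/√n) = (88.71 − 94.25)/(22.58/√27) = -1.2749
df = n − 1 = 26
p-value = P(T ≤ -1.2749) ≈ 0.107
Since p ≈ 0.107 > α = 0.025, fail to reject H0; the data do not provide sufficient evidence against H0.

t = -1.2749, df = 26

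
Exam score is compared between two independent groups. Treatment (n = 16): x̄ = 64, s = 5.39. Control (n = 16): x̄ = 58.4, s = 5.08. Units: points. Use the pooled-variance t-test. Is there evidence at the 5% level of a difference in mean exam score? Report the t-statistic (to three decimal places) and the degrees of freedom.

t = 3.024, df = 30

Let group 1 = treatment, group 2 = control. H0: μ_1 = μ_2; H1: μ_1 ≠ μ_2 (two-sample pooled-variance t-test, two-sided).
s_p² = [(16−1)·5.39² + (16−1)·5.08²]/(16+16−2) = 27.4292
t = (64 − 58.4)/√[27.4292·(1/16 + 1/16)] = 3.024
df = n₁ + n₂ − 2 = 30
Two-sided p-value ≈ 0.005
Since p ≈ 0.005 < α = 0.05, reject H0; the data support H1.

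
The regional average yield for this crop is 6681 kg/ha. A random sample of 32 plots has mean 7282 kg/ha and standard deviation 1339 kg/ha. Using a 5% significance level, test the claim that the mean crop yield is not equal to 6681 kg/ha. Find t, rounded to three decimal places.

H0: μ = 6681; H1: μ ≠ 6681 (one-sample t-test, two-sided).
t = (x̄ − μ₀)/(s/√n) = (7282 − 6681)/(1339/√32) = 2.539
df = n − 1 = 31
Two-sided p-value ≈ 0.0164
Since p ≈ 0.0164 < α = 0.05, reject H0; the evidence is statistically significant.

2.539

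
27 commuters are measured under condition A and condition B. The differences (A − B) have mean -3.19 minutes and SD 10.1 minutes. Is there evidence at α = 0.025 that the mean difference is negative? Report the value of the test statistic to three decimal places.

H0: μ_d = 0; H1: μ_d < 0 (paired t-test on the differences, left-tailed).
t = d̄/(s_d/√n) = -3.19/(10.1/√27) = -1.641
df = n − 1 = 26
p-value = P(T ≤ -1.641) ≈ 0.056
Since p ≈ 0.056 > α = 0.025, fail to reject H0; the data do not provide sufficient evidence against H0.

-1.641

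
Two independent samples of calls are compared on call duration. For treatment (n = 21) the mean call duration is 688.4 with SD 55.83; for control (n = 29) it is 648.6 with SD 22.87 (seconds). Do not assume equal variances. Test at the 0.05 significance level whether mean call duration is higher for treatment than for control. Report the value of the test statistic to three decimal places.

3.085

Let group 1 = treatment, group 2 = control. H0: μ_1 = μ_2; H1: μ_1 > μ_2 (Welch's two-sample t-test, right-tailed).
t = (x̄_1 − x̄_2)/√(s_1²/n_1 + s_2²/n_2) = (688.4 − 648.6)/√(55.83²/21 + 22.87²/29) = 3.085
Welch–Satterthwaite df ≈ 24.89
p-value = P(T ≥ 3.085) ≈ 0.0025
Since p ≈ 0.0025 < α = 0.05, reject H0; the data support H1.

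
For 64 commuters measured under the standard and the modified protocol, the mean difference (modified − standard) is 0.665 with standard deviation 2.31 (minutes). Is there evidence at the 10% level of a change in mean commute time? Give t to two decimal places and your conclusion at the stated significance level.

t = 2.30; reject H0

H0: μ_d = 0; H1: μ_d ≠ 0 (paired t-test on the differences, two-sided).
t = d̄/(s_d/√n) = 0.665/(2.31/√64) = 2.30
df = n − 1 = 63
Two-sided p-value ≈ 0.025
Since p ≈ 0.025 < α = 0.1, reject H0; the evidence is statistically significant.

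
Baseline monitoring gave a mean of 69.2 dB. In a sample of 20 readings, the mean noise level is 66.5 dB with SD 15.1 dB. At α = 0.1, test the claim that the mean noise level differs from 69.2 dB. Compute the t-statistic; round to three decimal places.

H0: μ = 69.2; H1: μ ≠ 69.2 (one-sample t-test, two-sided).
t = (x̄ − μ₀)/(s/√n) = (66.5 − 69.2)/(15.1/√20) = -0.800
df = n − 1 = 19
Two-sided p-value ≈ 0.434
Since p ≈ 0.434 > α = 0.1, fail to reject H0; the data do not provide sufficient evidence against H0.

-0.800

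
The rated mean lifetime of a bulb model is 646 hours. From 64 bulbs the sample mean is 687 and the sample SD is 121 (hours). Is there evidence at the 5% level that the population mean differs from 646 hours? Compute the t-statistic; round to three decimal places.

H0: μ = 646; H1: μ ≠ 646 (one-sample t-test, two-sided).
t = (x̄ − μ₀)/(s/√n) = (687 − 646)/(121/√64) = 2.711
df = n − 1 = 63
Two-sided p-value ≈ 0.009
Since p ≈ 0.009 < α = 0.05, reject H0; the data support H1.

2.711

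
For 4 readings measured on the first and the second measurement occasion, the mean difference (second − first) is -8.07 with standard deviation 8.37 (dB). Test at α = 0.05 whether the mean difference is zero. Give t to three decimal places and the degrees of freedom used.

H0: μ_d = 0; H1: μ_d ≠ 0 (paired t-test on the differences, two-sided).
t = d̄/(s_d/√n) = -8.07/(8.37/√4) = -1.928
df = n − 1 = 3
Two-sided p-value ≈ 0.149
Since p ≈ 0.149 > α = 0.05, fail to reject H0; the data do not provide sufficient evidence against H0.

t = -1.928, df = 3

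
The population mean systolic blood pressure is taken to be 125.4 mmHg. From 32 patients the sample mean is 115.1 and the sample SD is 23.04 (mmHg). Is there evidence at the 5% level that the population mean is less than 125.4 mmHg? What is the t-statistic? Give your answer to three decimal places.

-2.529

H0: μ = 125.4; H1: μ < 125.4 (one-sample t-test, left-tailed).
t = (x̄ − μ₀)/(s/√n) = (115.1 − 125.4)/(23.04/√32) = -2.529
df = n − 1 = 31
p-value = P(T ≤ -2.529) ≈ 0.0084
Since p ≈ 0.0084 < α = 0.05, reject H0; the data support H1.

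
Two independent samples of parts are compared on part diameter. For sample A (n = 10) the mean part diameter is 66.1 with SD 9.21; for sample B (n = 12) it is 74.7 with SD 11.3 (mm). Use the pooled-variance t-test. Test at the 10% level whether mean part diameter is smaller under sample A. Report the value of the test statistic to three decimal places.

-1.929

Let group 1 = sample A, group 2 = sample B. H0: μ_1 = μ_2; H1: μ_1 < μ_2 (two-sample pooled-variance t-test, left-tailed).
s_p² = [(10−1)·9.21² + (12−1)·11.3²]/(10+12−2) = 108.4
t = (66.1 − 74.7)/√[108.4·(1/10 + 1/12)] = -1.929
df = n₁ + n₂ − 2 = 20
p-value = P(T ≤ -1.929) ≈ 0.034
Since p ≈ 0.034 < α = 0.1, reject H0; the evidence is statistically significant.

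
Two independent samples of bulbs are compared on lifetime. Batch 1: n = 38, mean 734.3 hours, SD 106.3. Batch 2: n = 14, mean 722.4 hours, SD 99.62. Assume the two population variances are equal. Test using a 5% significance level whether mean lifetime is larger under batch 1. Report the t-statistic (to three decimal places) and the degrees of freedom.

Let group 1 = batch 1, group 2 = batch 2. H0: μ_1 = μ_2; H1: μ_1 > μ_2 (two-sample pooled-variance t-test, right-tailed).
s_p² = [(38−1)·106.3² + (14−1)·99.62²]/(38+14−2) = 10942
t = (734.3 − 722.4)/√[10942·(1/38 + 1/14)] = 0.364
df = n₁ + n₂ − 2 = 50
p-value = P(T ≥ 0.364) ≈ 0.3587
Since p ≈ 0.3587 > α = 0.05, fail to reject H0; the evidence is not statistically significant.

t = 0.364, df = 50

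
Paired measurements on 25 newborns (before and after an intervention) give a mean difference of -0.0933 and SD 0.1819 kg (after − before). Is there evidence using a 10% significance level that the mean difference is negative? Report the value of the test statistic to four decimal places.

-2.5646

H0: μ_d = 0; H1: μ_d < 0 (paired t-test on the differences, left-tailed).
t = d̄/(s_d/√n) = -0.0933/(0.1819/√25) = -2.5646
df = n − 1 = 24
p-value = P(T ≤ -2.5646) ≈ 0.0085
Since p ≈ 0.0085 < α = 0.1, reject H0; the evidence is statistically significant.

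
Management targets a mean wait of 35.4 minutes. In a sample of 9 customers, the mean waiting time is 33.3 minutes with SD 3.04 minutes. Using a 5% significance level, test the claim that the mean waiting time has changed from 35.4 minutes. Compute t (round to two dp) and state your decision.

t = -2.07; fail to reject H0

H0: μ = 35.4; H1: μ ≠ 35.4 (one-sample t-test, two-sided).
t = (x̄ − μ₀)/(s/√n) = (33.3 − 35.4)/(3.04/√9) = -2.07
df = n − 1 = 8
Two-sided p-value ≈ 0.072
Since p ≈ 0.072 > α = 0.05, fail to reject H0; the evidence is not statistically significant.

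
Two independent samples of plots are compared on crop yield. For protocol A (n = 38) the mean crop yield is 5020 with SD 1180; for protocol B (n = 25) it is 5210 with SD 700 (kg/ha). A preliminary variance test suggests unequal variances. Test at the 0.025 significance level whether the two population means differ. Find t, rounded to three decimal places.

-0.801

Let group 1 = protocol A, group 2 = protocol B. H0: μ_1 = μ_2; H1: μ_1 ≠ μ_2 (Welch's two-sample t-test, two-sided).
t = (x̄_1 − x̄_2)/√(s_1²/n_1 + s_2²/n_2) = (5020 − 5210)/√(1180²/38 + 700²/25) = -0.801
Welch–Satterthwaite df ≈ 60.49
Two-sided p-value ≈ 0.4262
Since p ≈ 0.4262 > α = 0.025, fail to reject H0; the evidence is not statistically significant.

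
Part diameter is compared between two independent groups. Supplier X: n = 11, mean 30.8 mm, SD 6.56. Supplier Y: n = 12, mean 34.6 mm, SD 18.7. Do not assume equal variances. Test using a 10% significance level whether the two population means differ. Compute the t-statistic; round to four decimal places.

-0.6610

Let group 1 = supplier X, group 2 = supplier Y. H0: μ_1 = μ_2; H1: μ_1 ≠ μ_2 (Welch's two-sample t-test, two-sided).
t = (x̄_1 − x̄_2)/√(s_1²/n_1 + s_2²/n_2) = (30.8 − 34.6)/√(6.56²/11 + 18.7²/12) = -0.6610
Welch–Satterthwaite df ≈ 13.88
Two-sided p-value ≈ 0.519
Since p ≈ 0.519 > α = 0.1, fail to reject H0; the data do not provide sufficient evidence against H0.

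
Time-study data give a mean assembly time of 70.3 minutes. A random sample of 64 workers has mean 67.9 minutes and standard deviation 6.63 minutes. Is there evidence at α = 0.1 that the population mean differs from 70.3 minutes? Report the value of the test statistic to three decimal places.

-2.896

H0: μ = 70.3; H1: μ ≠ 70.3 (one-sample t-test, two-sided).
t = (x̄ − μ₀)/(s/√n) = (67.9 − 70.3)/(6.63/√64) = -2.896
df = n − 1 = 63
Two-sided p-value ≈ 0.005
Since p ≈ 0.005 < α = 0.1, reject H0; the data support H1.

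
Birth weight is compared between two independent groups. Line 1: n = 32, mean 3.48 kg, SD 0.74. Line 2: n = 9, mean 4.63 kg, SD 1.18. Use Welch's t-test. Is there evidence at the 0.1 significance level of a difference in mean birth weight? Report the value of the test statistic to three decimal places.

-2.774

Let group 1 = line 1, group 2 = line 2. H0: μ_1 = μ_2; H1: μ_1 ≠ μ_2 (Welch's two-sample t-test, two-sided).
t = (x̄_1 − x̄_2)/√(s_1²/n_1 + s_2²/n_2) = (3.48 − 4.63)/√(0.74²/32 + 1.18²/9) = -2.774
Welch–Satterthwaite df ≈ 9.84
Two-sided p-value ≈ 0.0199
Since p ≈ 0.0199 < α = 0.1, reject H0; the evidence is statistically significant.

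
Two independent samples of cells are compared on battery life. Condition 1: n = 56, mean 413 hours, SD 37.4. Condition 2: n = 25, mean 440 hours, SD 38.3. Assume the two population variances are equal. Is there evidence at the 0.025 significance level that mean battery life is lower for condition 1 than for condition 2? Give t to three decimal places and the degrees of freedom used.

t = -2.979, df = 79

Let group 1 = condition 1, group 2 = condition 2. H0: μ_1 = μ_2; H1: μ_1 < μ_2 (two-sample pooled-variance t-test, left-tailed).
s_p² = [(56−1)·37.4² + (25−1)·38.3²]/(56+25−2) = 1419.46
t = (413 − 440)/√[1419.46·(1/56 + 1/25)] = -2.979
df = n₁ + n₂ − 2 = 79
p-value = P(T ≤ -2.979) ≈ 0.002
Since p ≈ 0.002 < α = 0.025, reject H0; the data support H1.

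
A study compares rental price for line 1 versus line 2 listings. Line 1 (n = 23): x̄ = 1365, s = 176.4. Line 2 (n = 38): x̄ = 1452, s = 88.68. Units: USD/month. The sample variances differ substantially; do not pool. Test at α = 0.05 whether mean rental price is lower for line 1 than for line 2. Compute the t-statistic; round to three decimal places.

-2.203

Let group 1 = line 1, group 2 = line 2. H0: μ_1 = μ_2; H1: μ_1 < μ_2 (Welch's two-sample t-test, left-tailed).
t = (x̄_1 − x̄_2)/√(s_1²/n_1 + s_2²/n_2) = (1365 − 1452)/√(176.4²/23 + 88.68²/38) = -2.203
Welch–Satterthwaite df ≈ 28.84
p-value = P(T ≤ -2.203) ≈ 0.018
Since p ≈ 0.018 < α = 0.05, reject H0; the evidence is statistically significant.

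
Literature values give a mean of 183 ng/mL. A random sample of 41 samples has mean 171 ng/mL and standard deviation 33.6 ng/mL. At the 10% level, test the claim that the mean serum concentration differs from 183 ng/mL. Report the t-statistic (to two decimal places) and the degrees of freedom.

H0: μ = 183; H1: μ ≠ 183 (one-sample t-test, two-sided).
t = (x̄ − μ₀)/(s/√n) = (171 − 183)/(33.6/√41) = -2.29
df = n − 1 = 40
Two-sided p-value ≈ 0.028
Since p ≈ 0.028 < α = 0.1, reject H0; the evidence is statistically significant.

t = -2.29, df = 40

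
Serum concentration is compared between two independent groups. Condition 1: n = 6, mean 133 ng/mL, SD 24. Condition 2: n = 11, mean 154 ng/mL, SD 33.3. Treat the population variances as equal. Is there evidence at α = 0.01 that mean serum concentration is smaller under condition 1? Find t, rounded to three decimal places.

Let group 1 = condition 1, group 2 = condition 2. H0: μ_1 = μ_2; H1: μ_1 < μ_2 (two-sample pooled-variance t-test, left-tailed).
s_p² = [(6−1)·24² + (11−1)·33.3²]/(6+11−2) = 931.26
t = (133 − 154)/√[931.26·(1/6 + 1/11)] = -1.356
df = n₁ + n₂ − 2 = 15
p-value = P(T ≤ -1.356) ≈ 0.098
Since p ≈ 0.098 > α = 0.01, fail to reject H0; the evidence is not statistically significant.

-1.356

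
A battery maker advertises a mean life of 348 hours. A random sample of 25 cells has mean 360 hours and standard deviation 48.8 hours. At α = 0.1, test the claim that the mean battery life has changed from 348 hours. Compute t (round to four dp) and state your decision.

H0: μ = 348; H1: μ ≠ 348 (one-sample t-test, two-sided).
t = (x̄ − μ₀)/(s/√n) = (360 − 348)/(48.8/√25) = 1.2295
df = n − 1 = 24
Two-sided p-value ≈ 0.2308
Since p ≈ 0.2308 > α = 0.1, fail to reject H0; the data do not provide sufficient evidence against H0.

t = 1.2295; fail to reject H0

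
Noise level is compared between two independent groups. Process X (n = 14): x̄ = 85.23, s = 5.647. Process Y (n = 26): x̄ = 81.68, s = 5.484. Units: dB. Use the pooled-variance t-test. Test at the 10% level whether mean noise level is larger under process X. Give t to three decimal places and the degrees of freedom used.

t = 1.933, df = 38

Let group 1 = process X, group 2 = process Y. H0: μ_1 = μ_2; H1: μ_1 > μ_2 (two-sample pooled-variance t-test, right-tailed).
s_p² = [(14−1)·5.647² + (26−1)·5.484²]/(14+26−2) = 30.695
t = (85.23 − 81.68)/√[30.695·(1/14 + 1/26)] = 1.933
df = n₁ + n₂ − 2 = 38
p-value = P(T ≥ 1.933) ≈ 0.0304
Since p ≈ 0.0304 < α = 0.1, reject H0; the evidence is statistically significant.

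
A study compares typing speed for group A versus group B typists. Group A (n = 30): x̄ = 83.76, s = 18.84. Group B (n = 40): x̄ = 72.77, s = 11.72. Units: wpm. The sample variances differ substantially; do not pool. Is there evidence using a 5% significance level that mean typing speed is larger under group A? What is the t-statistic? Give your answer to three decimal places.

2.813

Let group 1 = group A, group 2 = group B. H0: μ_1 = μ_2; H1: μ_1 > μ_2 (Welch's two-sample t-test, right-tailed).
t = (x̄_1 − x̄_2)/√(s_1²/n_1 + s_2²/n_2) = (83.76 − 72.77)/√(18.84²/30 + 11.72²/40) = 2.813
Welch–Satterthwaite df ≈ 45.43
p-value = P(T ≥ 2.813) ≈ 0.0036
Since p ≈ 0.0036 < α = 0.05, reject H0; the evidence is statistically significant.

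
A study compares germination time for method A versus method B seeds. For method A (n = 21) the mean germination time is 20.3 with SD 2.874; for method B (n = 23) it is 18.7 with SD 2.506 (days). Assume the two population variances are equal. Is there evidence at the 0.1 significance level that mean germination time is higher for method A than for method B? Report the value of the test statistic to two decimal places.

1.97

Let group 1 = method A, group 2 = method B. H0: μ_1 = μ_2; H1: μ_1 > μ_2 (two-sample pooled-variance t-test, right-tailed).
s_p² = [(21−1)·2.874² + (23−1)·2.506²]/(21+23−2) = 7.22282
t = (20.3 − 18.7)/√[7.22282·(1/21 + 1/23)] = 1.97
df = n₁ + n₂ − 2 = 42
p-value = P(T ≥ 1.97) ≈ 0.028
Since p ≈ 0.028 < α = 0.1, reject H0; the data support H1.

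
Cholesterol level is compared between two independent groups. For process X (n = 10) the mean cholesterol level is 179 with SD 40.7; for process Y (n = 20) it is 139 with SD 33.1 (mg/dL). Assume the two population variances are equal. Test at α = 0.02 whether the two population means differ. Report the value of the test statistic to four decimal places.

Let group 1 = process X, group 2 = process Y. H0: μ_1 = μ_2; H1: μ_1 ≠ μ_2 (two-sample pooled-variance t-test, two-sided).
s_p² = [(10−1)·40.7² + (20−1)·33.1²]/(10+20−2) = 1275.89
t = (179 − 139)/√[1275.89·(1/10 + 1/20)] = 2.8914
df = n₁ + n₂ − 2 = 28
Two-sided p-value ≈ 0.0073
Since p ≈ 0.0073 < α = 0.02, reject H0; the evidence is statistically significant.

2.8914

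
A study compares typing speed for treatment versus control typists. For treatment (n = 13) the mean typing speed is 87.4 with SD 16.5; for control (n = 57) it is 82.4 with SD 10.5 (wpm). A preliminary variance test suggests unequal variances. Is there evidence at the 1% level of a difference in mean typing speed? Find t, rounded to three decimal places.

Let group 1 = treatment, group 2 = control. H0: μ_1 = μ_2; H1: μ_1 ≠ μ_2 (Welch's two-sample t-test, two-sided).
t = (x̄_1 − x̄_2)/√(s_1²/n_1 + s_2²/n_2) = (87.4 − 82.4)/√(16.5²/13 + 10.5²/57) = 1.045
Welch–Satterthwaite df ≈ 14.29
Two-sided p-value ≈ 0.3132
Since p ≈ 0.3132 > α = 0.01, fail to reject H0; the data do not provide sufficient evidence against H0.

1.045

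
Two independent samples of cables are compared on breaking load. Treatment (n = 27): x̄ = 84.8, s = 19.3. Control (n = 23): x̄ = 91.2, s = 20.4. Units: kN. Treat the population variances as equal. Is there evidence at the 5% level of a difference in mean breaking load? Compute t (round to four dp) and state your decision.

t = -1.1385; fail to reject H0

Let group 1 = treatment, group 2 = control. H0: μ_1 = μ_2; H1: μ_1 ≠ μ_2 (two-sample pooled-variance t-test, two-sided).
s_p² = [(27−1)·19.3² + (23−1)·20.4²]/(27+23−2) = 392.505
t = (84.8 − 91.2)/√[392.505·(1/27 + 1/23)] = -1.1385
df = n₁ + n₂ − 2 = 48
Two-sided p-value ≈ 0.2606
Since p ≈ 0.2606 > α = 0.05, fail to reject H0; the evidence is not statistically significant.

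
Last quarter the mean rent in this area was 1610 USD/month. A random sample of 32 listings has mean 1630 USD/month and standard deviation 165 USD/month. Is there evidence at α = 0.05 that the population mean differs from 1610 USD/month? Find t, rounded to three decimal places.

0.686

H0: μ = 1610; H1: μ ≠ 1610 (one-sample t-test, two-sided).
t = (x̄ − μ₀)/(s/√n) = (1630 − 1610)/(165/√32) = 0.686
df = n − 1 = 31
Two-sided p-value ≈ 0.498
Since p ≈ 0.498 > α = 0.05, fail to reject H0; the evidence is not statistically significant.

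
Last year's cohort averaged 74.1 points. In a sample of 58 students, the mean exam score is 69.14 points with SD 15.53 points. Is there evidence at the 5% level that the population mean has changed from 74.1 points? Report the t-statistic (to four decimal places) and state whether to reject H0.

H0: μ = 74.1; H1: μ ≠ 74.1 (one-sample t-test, two-sided).
t = (x̄ − μ₀)/(s/√n) = (69.14 − 74.1)/(15.53/√58) = -2.4323
df = n − 1 = 57
Two-sided p-value ≈ 0.0182
Since p ≈ 0.0182 < α = 0.05, reject H0; the evidence is statistically significant.

t = -2.4323; reject H0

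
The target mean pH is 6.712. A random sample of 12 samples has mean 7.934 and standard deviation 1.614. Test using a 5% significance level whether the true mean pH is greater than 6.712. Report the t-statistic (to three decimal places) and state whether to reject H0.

H0: μ = 6.712; H1: μ > 6.712 (one-sample t-test, right-tailed).
t = (x̄ − μ₀)/(s/√n) = (7.934 − 6.712)/(1.614/√12) = 2.623
df = n − 1 = 11
p-value = P(T ≥ 2.623) ≈ 0.012
Since p ≈ 0.012 < α = 0.05, reject H0; the evidence is statistically significant.

t = 2.623; reject H0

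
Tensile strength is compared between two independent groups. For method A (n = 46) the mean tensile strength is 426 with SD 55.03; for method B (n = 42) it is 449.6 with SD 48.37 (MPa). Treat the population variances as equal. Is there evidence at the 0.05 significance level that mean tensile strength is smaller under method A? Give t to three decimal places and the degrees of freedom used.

Let group 1 = method A, group 2 = method B. H0: μ_1 = μ_2; H1: μ_1 < μ_2 (two-sample pooled-variance t-test, left-tailed).
s_p² = [(46−1)·55.03² + (42−1)·48.37²]/(46+42−2) = 2699.99
t = (426 − 449.6)/√[2699.99·(1/46 + 1/42)] = -2.128
df = n₁ + n₂ − 2 = 86
p-value = P(T ≤ -2.128) ≈ 0.018
Since p ≈ 0.018 < α = 0.05, reject H0; the data support H1.

t = -2.128, df = 86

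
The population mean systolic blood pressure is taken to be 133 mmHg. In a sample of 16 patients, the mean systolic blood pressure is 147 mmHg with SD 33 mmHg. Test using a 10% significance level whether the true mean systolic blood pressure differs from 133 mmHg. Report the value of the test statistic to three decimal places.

1.697

H0: μ = 133; H1: μ ≠ 133 (one-sample t-test, two-sided).
t = (x̄ − μ₀)/(s/√n) = (147 − 133)/(33/√16) = 1.697
df = n − 1 = 15
Two-sided p-value ≈ 0.110
Since p ≈ 0.110 > α = 0.1, fail to reject H0; the data do not provide sufficient evidence against H0.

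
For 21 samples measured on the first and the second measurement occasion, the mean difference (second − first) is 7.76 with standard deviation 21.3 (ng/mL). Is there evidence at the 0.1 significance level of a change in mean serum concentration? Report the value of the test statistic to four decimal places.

1.6695

H0: μ_d = 0; H1: μ_d ≠ 0 (paired t-test on the differences, two-sided).
t = d̄/(s_d/√n) = 7.76/(21.3/√21) = 1.6695
df = n − 1 = 20
Two-sided p-value ≈ 0.111
Since p ≈ 0.111 > α = 0.1, fail to reject H0; the data do not provide sufficient evidence against H0.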